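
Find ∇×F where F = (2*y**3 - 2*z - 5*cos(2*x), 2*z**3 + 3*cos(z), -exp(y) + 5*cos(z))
(-6*z**2 - exp(y) + 3*sin(z), -2, -6*y**2)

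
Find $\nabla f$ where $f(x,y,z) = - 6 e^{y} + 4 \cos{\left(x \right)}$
(-4*sin(x), -6*exp(y), 0)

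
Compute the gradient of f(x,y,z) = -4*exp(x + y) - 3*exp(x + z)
(-4*exp(x + y) - 3*exp(x + z), -4*exp(x + y), -3*exp(x + z))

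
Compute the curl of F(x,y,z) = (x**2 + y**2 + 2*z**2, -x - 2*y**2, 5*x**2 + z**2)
(0, -10*x + 4*z, -2*y - 1)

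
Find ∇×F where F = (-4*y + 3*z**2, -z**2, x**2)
(2*z, -2*x + 6*z, 4)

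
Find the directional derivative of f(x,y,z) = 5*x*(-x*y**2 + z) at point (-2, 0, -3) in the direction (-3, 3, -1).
55*sqrt(19)/19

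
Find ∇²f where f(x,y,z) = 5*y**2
10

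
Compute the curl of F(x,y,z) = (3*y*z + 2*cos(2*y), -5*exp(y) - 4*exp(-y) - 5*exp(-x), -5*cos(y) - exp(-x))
(5*sin(y), 3*y - exp(-x), -3*z + 4*sin(2*y) + 5*exp(-x))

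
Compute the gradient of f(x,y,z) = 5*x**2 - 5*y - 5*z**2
(10*x, -5, -10*z)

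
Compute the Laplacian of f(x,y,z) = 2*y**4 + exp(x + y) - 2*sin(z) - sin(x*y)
x**2*sin(x*y) + y**2*sin(x*y) + 24*y**2 + 2*exp(x + y) + 2*sin(z)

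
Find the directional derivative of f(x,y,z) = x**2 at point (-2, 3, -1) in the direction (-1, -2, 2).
4/3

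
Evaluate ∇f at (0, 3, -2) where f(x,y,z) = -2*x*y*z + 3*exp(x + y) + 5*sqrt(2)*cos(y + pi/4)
(12 + 3*exp(3), -5*sqrt(2)*sin(pi/4 + 3) + 3*exp(3), 0)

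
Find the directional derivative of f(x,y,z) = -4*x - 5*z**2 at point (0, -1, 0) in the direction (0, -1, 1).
0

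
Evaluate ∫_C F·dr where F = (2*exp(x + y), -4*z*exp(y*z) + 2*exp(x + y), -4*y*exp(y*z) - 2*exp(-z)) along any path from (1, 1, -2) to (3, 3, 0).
-4*exp(2) - 2 + 4*exp(-2) + 2*exp(6)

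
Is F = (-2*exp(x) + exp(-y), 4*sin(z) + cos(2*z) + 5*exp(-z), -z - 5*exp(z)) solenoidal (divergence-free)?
No, ∇·F = -2*exp(x) - 5*exp(z) - 1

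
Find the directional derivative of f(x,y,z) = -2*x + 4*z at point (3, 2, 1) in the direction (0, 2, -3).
-12*sqrt(13)/13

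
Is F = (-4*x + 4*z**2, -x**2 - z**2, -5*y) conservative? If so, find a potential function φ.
No, ∇×F = (2*z - 5, 8*z, -2*x) ≠ 0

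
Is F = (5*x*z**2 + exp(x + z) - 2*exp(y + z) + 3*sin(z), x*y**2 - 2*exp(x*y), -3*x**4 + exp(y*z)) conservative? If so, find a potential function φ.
No, ∇×F = (z*exp(y*z), 12*x**3 + 10*x*z + exp(x + z) - 2*exp(y + z) + 3*cos(z), y**2 - 2*y*exp(x*y) + 2*exp(y + z)) ≠ 0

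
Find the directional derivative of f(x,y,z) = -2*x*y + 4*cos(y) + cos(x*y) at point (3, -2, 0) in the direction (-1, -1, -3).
sqrt(11)*(-4*sin(2) - sin(6) + 2)/11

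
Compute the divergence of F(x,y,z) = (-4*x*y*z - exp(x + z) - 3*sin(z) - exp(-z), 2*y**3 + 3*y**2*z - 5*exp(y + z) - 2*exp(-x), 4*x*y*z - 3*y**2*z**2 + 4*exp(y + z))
4*x*y - 6*y**2*z + 6*y**2 + 2*y*z - exp(x + z) - exp(y + z)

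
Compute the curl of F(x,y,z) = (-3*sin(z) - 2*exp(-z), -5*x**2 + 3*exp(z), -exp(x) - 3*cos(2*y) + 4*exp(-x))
(-3*exp(z) + 6*sin(2*y), exp(x) - 3*cos(z) + 2*exp(-z) + 4*exp(-x), -10*x)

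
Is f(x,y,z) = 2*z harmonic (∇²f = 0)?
Yes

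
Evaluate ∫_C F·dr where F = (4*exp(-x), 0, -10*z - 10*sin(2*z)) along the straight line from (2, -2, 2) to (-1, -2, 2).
4*(1 - exp(3))*exp(-2)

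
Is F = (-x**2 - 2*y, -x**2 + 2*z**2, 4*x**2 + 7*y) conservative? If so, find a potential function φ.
No, ∇×F = (7 - 4*z, -8*x, 2 - 2*x) ≠ 0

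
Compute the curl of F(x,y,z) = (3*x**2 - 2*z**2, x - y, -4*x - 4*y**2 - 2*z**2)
(-8*y, 4 - 4*z, 1)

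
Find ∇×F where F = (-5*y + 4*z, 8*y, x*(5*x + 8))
(0, -10*x - 4, 5)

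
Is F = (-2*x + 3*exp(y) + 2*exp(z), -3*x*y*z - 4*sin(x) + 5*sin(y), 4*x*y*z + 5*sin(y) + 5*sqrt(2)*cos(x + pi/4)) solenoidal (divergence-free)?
No, ∇·F = 4*x*y - 3*x*z + 5*cos(y) - 2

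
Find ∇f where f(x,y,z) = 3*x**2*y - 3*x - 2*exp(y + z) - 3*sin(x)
(6*x*y - 3*cos(x) - 3, 3*x**2 - 2*exp(y + z), -2*exp(y + z))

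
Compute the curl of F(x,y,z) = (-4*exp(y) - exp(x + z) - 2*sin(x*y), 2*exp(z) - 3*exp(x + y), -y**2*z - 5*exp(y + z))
(-2*y*z - 2*exp(z) - 5*exp(y + z), -exp(x + z), 2*x*cos(x*y) + 4*exp(y) - 3*exp(x + y))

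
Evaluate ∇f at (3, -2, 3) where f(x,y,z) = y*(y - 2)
(0, -6, 0)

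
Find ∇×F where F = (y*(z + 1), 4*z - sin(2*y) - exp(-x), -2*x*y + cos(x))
(-2*x - 4, 3*y + sin(x), -z - 1 + exp(-x))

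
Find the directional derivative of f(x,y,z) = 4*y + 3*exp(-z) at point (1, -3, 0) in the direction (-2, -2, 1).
-11/3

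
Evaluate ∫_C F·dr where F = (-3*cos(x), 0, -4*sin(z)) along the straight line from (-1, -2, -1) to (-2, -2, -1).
-3*sin(1) + 3*sin(2)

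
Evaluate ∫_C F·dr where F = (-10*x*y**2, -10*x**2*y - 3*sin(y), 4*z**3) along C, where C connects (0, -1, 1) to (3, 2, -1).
-180 - 3*cos(1) + 3*cos(2)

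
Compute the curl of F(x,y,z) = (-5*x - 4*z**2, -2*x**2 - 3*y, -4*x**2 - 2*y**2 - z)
(-4*y, 8*x - 8*z, -4*x)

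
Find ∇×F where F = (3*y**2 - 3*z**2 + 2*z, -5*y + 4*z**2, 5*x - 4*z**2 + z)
(-8*z, -6*z - 3, -6*y)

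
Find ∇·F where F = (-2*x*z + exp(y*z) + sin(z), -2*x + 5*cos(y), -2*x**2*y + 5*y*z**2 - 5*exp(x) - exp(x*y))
10*y*z - 2*z - 5*sin(y)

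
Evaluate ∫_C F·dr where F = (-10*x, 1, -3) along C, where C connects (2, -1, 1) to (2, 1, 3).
-4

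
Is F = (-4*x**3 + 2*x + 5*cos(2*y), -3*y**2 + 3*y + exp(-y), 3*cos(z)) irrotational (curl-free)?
No, ∇×F = (0, 0, 10*sin(2*y))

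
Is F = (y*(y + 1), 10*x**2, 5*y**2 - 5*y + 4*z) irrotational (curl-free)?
No, ∇×F = (10*y - 5, 0, 20*x - 2*y - 1)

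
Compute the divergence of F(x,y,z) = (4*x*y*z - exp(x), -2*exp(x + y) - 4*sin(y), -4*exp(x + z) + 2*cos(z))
4*y*z - exp(x) - 2*exp(x + y) - 4*exp(x + z) - 2*sin(z) - 4*cos(y)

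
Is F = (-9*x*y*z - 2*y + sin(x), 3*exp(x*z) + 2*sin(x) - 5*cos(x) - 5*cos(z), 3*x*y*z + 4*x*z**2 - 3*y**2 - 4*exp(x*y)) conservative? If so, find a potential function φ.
No, ∇×F = (3*x*z - 4*x*exp(x*y) - 3*x*exp(x*z) - 6*y - 5*sin(z), -9*x*y - 3*y*z + 4*y*exp(x*y) - 4*z**2, 9*x*z + 3*z*exp(x*z) + 5*sin(x) + 2*cos(x) + 2) ≠ 0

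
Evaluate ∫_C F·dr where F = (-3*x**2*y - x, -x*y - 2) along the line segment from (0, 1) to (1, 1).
-3/2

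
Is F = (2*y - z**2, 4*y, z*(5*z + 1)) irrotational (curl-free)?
No, ∇×F = (0, -2*z, -2)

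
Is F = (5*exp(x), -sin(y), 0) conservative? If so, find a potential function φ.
Yes, F is conservative. φ = 5*exp(x) + cos(y)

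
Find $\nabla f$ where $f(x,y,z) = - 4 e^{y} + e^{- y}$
(0, -4*exp(y) - exp(-y), 0)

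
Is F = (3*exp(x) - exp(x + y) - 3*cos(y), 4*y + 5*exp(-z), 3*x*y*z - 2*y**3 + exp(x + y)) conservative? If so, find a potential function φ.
No, ∇×F = (3*x*z - 6*y**2 + exp(x + y) + 5*exp(-z), -3*y*z - exp(x + y), exp(x + y) - 3*sin(y)) ≠ 0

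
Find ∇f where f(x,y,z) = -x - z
(-1, 0, -1)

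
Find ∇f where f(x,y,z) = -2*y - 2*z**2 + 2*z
(0, -2, 2 - 4*z)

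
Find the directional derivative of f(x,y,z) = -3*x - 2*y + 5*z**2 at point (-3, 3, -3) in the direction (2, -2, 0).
-sqrt(2)/2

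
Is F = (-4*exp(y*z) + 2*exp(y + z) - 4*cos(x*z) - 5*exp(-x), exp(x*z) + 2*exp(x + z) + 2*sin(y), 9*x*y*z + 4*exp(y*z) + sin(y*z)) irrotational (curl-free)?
No, ∇×F = (9*x*z - x*exp(x*z) + 4*z*exp(y*z) + z*cos(y*z) - 2*exp(x + z), 4*x*sin(x*z) - 9*y*z - 4*y*exp(y*z) + 2*exp(y + z), z*exp(x*z) + 4*z*exp(y*z) + 2*exp(x + z) - 2*exp(y + z))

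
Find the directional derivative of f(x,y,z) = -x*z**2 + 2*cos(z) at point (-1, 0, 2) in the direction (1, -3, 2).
2*sqrt(14)*(1 - sin(2))/7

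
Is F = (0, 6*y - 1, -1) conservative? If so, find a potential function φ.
Yes, F is conservative. φ = 3*y**2 - y - z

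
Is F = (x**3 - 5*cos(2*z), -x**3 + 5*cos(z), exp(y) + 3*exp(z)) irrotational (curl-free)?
No, ∇×F = (exp(y) + 5*sin(z), 10*sin(2*z), -3*x**2)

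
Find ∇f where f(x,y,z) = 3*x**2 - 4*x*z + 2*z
(6*x - 4*z, 0, 2 - 4*x)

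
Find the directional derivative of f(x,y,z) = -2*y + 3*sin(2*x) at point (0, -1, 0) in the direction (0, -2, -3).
4*sqrt(13)/13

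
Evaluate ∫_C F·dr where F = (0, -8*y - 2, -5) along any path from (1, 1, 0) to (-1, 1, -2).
10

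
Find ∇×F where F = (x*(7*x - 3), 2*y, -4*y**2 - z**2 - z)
(-8*y, 0, 0)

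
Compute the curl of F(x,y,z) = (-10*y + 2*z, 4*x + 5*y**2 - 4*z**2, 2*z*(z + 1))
(8*z, 2, 14)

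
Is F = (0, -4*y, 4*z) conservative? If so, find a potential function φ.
Yes, F is conservative. φ = -2*y**2 + 2*z**2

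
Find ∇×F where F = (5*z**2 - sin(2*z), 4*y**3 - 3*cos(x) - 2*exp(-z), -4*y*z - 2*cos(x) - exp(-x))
(-4*z - 2*exp(-z), 10*z - 2*sin(x) - 2*cos(2*z) - exp(-x), 3*sin(x))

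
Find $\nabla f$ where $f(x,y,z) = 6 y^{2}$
(0, 12*y, 0)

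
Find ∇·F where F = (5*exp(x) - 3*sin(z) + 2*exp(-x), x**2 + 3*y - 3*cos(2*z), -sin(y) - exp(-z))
5*exp(x) + 3 + exp(-z) - 2*exp(-x)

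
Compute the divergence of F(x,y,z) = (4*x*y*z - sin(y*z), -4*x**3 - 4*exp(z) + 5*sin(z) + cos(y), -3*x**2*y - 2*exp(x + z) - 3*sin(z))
4*y*z - 2*exp(x + z) - sin(y) - 3*cos(z)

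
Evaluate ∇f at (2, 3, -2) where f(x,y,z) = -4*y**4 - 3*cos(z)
(0, -432, -3*sin(2))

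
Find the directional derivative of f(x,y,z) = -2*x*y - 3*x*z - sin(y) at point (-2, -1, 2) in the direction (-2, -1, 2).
cos(1)/3 + 16/3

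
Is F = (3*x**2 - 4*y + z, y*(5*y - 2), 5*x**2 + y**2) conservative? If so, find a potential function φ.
No, ∇×F = (2*y, 1 - 10*x, 4) ≠ 0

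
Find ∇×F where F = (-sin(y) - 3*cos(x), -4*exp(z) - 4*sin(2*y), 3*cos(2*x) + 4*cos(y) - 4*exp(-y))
(4*exp(z) - 4*sin(y) + 4*exp(-y), 6*sin(2*x), cos(y))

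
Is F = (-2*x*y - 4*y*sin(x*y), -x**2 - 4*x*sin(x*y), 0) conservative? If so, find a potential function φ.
Yes, F is conservative. φ = -x**2*y + 4*cos(x*y)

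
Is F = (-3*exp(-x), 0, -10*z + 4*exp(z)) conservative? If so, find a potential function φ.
Yes, F is conservative. φ = -5*z**2 + 4*exp(z) + 3*exp(-x)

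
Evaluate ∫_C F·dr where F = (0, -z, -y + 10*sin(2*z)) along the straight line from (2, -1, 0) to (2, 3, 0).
0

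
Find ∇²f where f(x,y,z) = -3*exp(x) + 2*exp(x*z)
2*x**2*exp(x*z) + 2*z**2*exp(x*z) - 3*exp(x)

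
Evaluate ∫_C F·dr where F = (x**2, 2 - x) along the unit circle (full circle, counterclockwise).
-pi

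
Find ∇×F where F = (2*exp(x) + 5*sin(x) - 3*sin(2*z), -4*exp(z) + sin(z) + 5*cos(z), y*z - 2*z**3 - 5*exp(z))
(z + 4*exp(z) + 5*sin(z) - cos(z), -6*cos(2*z), 0)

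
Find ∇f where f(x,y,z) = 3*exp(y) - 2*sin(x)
(-2*cos(x), 3*exp(y), 0)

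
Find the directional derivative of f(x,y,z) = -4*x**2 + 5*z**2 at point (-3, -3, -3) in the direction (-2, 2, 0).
-12*sqrt(2)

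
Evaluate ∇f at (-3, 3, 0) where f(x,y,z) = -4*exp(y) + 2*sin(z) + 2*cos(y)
(0, -4*exp(3) - 2*sin(3), 2)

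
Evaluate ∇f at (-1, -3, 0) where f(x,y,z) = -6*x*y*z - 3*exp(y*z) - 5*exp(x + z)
(-5*exp(-1), 0, -9 - 5*exp(-1))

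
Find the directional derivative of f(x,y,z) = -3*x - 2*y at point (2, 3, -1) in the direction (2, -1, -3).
-2*sqrt(14)/7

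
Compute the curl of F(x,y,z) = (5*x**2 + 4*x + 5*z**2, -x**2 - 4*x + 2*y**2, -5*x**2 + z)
(0, 10*x + 10*z, -2*x - 4)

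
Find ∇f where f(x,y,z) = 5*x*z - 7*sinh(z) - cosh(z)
(5*z, 0, 5*x - sinh(z) - 7*cosh(z))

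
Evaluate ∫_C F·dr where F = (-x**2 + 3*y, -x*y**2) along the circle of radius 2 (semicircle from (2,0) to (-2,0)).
16/3 - 8*pi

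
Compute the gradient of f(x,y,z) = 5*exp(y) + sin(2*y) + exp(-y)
(0, 5*exp(y) + 2*cos(2*y) - exp(-y), 0)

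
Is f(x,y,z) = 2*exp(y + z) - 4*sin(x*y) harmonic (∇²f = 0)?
No, ∇²f = 4*x**2*sin(x*y) + 4*y**2*sin(x*y) + 4*exp(y + z)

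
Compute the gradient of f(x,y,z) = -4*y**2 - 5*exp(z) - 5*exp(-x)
(5*exp(-x), -8*y, -5*exp(z))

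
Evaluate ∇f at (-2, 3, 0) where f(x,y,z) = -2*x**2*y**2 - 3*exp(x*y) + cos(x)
(-9*exp(-6) + sin(2) + 72, -48 + 6*exp(-6), 0)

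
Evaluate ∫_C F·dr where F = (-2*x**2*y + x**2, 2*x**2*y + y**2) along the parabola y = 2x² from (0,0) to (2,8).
1592/5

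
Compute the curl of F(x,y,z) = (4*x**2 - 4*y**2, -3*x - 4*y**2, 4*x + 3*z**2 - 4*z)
(0, -4, 8*y - 3)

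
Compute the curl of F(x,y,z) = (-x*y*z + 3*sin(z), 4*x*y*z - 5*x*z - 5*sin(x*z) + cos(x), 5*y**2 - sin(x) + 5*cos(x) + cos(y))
(-4*x*y + 5*x*cos(x*z) + 5*x + 10*y - sin(y), -x*y + 5*sin(x) + cos(x) + 3*cos(z), x*z + 4*y*z - 5*z*cos(x*z) - 5*z - sin(x))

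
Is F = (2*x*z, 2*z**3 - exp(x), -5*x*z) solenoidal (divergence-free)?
No, ∇·F = -5*x + 2*z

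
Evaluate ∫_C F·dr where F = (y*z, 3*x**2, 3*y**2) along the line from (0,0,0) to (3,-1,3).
-9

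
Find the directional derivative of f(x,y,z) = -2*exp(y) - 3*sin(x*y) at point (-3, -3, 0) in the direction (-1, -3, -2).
3*sqrt(14)*(1 - 6*exp(3)*cos(9))*exp(-3)/7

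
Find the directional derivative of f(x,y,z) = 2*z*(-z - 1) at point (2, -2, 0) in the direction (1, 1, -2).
2*sqrt(6)/3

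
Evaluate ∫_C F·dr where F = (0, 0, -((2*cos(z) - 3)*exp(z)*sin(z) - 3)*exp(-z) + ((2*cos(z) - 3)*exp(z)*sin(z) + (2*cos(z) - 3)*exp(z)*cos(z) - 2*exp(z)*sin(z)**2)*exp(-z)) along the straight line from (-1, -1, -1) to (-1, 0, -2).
-3*exp(2) - 3*sin(1) - sin(4) + 4*sin(2) + 3*E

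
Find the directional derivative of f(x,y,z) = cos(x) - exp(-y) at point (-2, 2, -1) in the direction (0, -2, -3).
-2*sqrt(13)*exp(-2)/13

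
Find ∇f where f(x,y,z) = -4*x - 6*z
(-4, 0, -6)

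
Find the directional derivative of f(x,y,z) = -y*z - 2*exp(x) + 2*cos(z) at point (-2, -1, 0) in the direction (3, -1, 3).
3*sqrt(19)*(-2 + exp(2))*exp(-2)/19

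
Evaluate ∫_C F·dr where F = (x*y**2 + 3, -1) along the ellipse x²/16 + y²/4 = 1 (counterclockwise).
0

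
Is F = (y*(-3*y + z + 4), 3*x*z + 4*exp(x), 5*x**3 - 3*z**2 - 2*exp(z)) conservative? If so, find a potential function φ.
No, ∇×F = (-3*x, -15*x**2 + y, 6*y + 2*z + 4*exp(x) - 4) ≠ 0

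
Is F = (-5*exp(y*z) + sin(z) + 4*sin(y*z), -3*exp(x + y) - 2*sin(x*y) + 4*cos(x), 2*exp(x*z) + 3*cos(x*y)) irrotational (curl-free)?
No, ∇×F = (-3*x*sin(x*y), -5*y*exp(y*z) + 3*y*sin(x*y) + 4*y*cos(y*z) - 2*z*exp(x*z) + cos(z), -2*y*cos(x*y) + 5*z*exp(y*z) - 4*z*cos(y*z) - 3*exp(x + y) - 4*sin(x))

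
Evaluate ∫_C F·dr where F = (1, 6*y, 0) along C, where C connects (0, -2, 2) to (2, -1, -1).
-7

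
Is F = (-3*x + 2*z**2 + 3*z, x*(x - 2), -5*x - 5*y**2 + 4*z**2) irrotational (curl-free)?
No, ∇×F = (-10*y, 4*z + 8, 2*x - 2)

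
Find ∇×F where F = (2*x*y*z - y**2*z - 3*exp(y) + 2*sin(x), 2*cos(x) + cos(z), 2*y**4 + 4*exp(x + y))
(8*y**3 + 4*exp(x + y) + sin(z), 2*x*y - y**2 - 4*exp(x + y), -2*x*z + 2*y*z + 3*exp(y) - 2*sin(x))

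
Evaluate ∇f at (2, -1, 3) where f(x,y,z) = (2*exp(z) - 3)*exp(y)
(0, (-3 + 2*exp(3))*exp(-1), 2*exp(2))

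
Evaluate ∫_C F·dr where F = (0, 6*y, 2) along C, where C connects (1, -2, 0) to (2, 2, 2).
4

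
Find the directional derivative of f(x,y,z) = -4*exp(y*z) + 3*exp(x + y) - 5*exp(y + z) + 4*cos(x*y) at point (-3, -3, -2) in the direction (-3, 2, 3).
sqrt(22)*(-12*exp(6)*sin(9) - 25*E - 3 + 52*exp(12))*exp(-6)/22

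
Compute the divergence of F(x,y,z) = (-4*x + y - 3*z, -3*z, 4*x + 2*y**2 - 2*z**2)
-4*z - 4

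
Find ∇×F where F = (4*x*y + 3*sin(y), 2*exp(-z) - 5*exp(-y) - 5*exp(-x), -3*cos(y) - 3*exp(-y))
(3*sin(y) + 2*exp(-z) + 3*exp(-y), 0, -4*x - 3*cos(y) + 5*exp(-x))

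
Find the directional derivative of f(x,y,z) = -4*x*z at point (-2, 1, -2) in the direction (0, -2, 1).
8*sqrt(5)/5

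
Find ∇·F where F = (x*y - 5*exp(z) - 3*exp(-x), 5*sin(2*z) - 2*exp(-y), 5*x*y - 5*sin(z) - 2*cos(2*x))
y - 5*cos(z) + 2*exp(-y) + 3*exp(-x)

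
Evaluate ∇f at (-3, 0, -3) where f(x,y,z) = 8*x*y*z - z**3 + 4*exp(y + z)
(0, 4*exp(-3) + 72, -27 + 4*exp(-3))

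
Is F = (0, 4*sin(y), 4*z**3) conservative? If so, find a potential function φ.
Yes, F is conservative. φ = z**4 - 4*cos(y)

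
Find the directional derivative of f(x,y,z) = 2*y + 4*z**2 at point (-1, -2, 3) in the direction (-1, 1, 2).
25*sqrt(6)/3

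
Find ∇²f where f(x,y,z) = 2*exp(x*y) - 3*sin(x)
2*x**2*exp(x*y) + 2*y**2*exp(x*y) + 3*sin(x)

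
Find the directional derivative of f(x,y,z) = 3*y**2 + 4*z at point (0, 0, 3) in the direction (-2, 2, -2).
-4*sqrt(3)/3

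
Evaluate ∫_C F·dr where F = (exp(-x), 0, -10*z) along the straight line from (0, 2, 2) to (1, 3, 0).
21 - exp(-1)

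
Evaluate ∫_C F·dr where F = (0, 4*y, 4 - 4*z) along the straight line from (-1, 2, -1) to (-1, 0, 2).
-2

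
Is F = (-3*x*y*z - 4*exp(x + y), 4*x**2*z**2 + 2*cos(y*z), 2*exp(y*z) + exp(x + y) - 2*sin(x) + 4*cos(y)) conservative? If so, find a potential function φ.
No, ∇×F = (-8*x**2*z + 2*y*sin(y*z) + 2*z*exp(y*z) + exp(x + y) - 4*sin(y), -3*x*y - exp(x + y) + 2*cos(x), 8*x*z**2 + 3*x*z + 4*exp(x + y)) ≠ 0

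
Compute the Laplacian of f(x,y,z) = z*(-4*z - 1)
-8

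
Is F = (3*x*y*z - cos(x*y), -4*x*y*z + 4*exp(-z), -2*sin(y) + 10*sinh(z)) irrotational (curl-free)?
No, ∇×F = (4*x*y - 2*cos(y) + 4*exp(-z), 3*x*y, -3*x*z - x*sin(x*y) - 4*y*z)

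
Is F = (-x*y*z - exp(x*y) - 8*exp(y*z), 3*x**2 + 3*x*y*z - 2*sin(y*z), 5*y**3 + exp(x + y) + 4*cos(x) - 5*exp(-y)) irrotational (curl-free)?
No, ∇×F = (-3*x*y + 15*y**2 + 2*y*cos(y*z) + exp(x + y) + 5*exp(-y), -x*y - 8*y*exp(y*z) - exp(x + y) + 4*sin(x), x*z + x*exp(x*y) + 6*x + 3*y*z + 8*z*exp(y*z))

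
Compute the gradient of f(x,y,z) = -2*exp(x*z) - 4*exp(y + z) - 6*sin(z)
(-2*z*exp(x*z), -4*exp(y + z), -2*x*exp(x*z) - 4*exp(y + z) - 6*cos(z))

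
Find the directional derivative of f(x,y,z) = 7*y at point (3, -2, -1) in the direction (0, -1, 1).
-7*sqrt(2)/2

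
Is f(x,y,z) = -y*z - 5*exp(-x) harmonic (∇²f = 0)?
No, ∇²f = -5*exp(-x)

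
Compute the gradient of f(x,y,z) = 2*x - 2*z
(2, 0, -2)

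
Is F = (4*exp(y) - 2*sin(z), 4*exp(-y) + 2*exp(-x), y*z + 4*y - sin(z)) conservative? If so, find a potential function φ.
No, ∇×F = (z + 4, -2*cos(z), -4*exp(y) - 2*exp(-x)) ≠ 0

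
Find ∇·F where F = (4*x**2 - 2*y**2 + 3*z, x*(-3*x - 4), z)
8*x + 1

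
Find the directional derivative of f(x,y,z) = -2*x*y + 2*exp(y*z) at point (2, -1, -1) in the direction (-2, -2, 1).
4/3 + 2*E/3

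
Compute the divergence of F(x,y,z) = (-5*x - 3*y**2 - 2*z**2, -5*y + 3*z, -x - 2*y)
-10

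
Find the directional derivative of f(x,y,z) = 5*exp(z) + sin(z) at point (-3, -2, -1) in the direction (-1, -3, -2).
-sqrt(14)*(E*cos(1) + 5)*exp(-1)/7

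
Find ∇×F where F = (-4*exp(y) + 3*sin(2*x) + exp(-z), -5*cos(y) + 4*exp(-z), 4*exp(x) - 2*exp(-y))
(4*exp(-z) + 2*exp(-y), -4*exp(x) - exp(-z), 4*exp(y))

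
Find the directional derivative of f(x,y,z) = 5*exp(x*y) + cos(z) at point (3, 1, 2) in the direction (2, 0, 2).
sqrt(2)*(-sin(2) + 5*exp(3))/2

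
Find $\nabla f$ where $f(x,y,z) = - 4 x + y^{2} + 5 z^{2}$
(-4, 2*y, 10*z)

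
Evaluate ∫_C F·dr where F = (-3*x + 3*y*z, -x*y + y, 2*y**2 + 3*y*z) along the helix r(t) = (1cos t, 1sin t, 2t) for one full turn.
2*pi*(-10 - 3*pi)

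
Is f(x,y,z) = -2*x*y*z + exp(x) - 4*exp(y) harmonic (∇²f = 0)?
No, ∇²f = exp(x) - 4*exp(y)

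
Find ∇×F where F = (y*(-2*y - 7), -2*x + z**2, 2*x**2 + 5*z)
(-2*z, -4*x, 4*y + 5)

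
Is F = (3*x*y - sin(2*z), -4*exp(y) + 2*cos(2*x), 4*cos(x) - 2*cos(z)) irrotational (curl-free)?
No, ∇×F = (0, 4*sin(x) - 2*cos(2*z), -3*x - 4*sin(2*x))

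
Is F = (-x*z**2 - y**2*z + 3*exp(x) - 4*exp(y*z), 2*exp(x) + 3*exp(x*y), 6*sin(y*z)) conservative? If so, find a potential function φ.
No, ∇×F = (6*z*cos(y*z), -2*x*z - y**2 - 4*y*exp(y*z), 2*y*z + 3*y*exp(x*y) + 4*z*exp(y*z) + 2*exp(x)) ≠ 0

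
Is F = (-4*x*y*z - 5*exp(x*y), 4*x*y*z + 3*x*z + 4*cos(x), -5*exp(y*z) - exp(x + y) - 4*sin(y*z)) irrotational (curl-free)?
No, ∇×F = (-4*x*y - 3*x - 5*z*exp(y*z) - 4*z*cos(y*z) - exp(x + y), -4*x*y + exp(x + y), 4*x*z + 5*x*exp(x*y) + 4*y*z + 3*z - 4*sin(x))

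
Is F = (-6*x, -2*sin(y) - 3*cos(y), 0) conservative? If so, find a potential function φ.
Yes, F is conservative. φ = -3*x**2 - 3*sin(y) + 2*cos(y)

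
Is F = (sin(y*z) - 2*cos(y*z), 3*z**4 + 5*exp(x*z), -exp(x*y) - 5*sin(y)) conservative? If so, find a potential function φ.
No, ∇×F = (-x*exp(x*y) - 5*x*exp(x*z) - 12*z**3 - 5*cos(y), y*(exp(x*y) + 2*sin(y*z) + cos(y*z)), z*(5*exp(x*z) - 2*sin(y*z) - cos(y*z))) ≠ 0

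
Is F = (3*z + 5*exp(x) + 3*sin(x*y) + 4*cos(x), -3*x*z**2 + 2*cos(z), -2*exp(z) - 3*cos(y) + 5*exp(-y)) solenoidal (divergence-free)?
No, ∇·F = 3*y*cos(x*y) + 5*exp(x) - 2*exp(z) - 4*sin(x)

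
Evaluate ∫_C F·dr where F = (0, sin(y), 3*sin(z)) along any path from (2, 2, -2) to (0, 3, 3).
4*cos(2) - 4*cos(3)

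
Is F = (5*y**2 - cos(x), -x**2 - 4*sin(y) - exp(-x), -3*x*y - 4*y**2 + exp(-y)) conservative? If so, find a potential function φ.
No, ∇×F = (-3*x - 8*y - exp(-y), 3*y, -2*x - 10*y + exp(-x)) ≠ 0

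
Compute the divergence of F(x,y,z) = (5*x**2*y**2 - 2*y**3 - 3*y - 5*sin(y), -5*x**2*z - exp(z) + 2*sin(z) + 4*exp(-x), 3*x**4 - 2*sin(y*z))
2*y*(5*x*y - cos(y*z))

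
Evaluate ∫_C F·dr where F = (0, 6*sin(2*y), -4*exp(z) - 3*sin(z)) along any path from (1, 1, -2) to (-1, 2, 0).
-1 + 4*exp(-2) - 3*cos(4)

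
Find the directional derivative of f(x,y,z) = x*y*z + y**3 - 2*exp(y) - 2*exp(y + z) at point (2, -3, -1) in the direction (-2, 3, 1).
sqrt(14)*(-6*E - 8 + 63*exp(4))*exp(-4)/14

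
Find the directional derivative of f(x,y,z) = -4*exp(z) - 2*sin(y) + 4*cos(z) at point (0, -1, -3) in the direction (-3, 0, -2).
8*sqrt(13)*(-exp(3)*sin(3) + 1)*exp(-3)/13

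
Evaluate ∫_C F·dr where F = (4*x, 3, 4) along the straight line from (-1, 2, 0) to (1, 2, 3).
12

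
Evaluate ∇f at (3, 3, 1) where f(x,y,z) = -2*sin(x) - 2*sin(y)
(-2*cos(3), -2*cos(3), 0)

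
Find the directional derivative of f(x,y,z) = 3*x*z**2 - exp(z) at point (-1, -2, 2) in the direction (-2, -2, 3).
3*sqrt(17)*(-20 - exp(2))/17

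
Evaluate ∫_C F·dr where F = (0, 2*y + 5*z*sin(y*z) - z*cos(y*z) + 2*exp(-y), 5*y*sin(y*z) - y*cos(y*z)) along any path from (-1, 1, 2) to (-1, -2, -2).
-2*exp(2) + 5*cos(2) + 2*exp(-1) - sin(4) + sin(2) + 3 - 5*cos(4)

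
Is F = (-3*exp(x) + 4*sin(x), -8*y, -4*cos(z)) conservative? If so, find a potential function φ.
Yes, F is conservative. φ = -4*y**2 - 3*exp(x) - 4*sin(z) - 4*cos(x)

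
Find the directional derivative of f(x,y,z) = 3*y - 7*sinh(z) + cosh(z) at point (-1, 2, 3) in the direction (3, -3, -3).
-sqrt(3)*(-7*cosh(3) + 3 + sinh(3))/3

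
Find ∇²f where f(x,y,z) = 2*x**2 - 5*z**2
-6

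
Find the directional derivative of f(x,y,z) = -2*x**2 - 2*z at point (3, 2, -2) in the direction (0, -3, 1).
-sqrt(10)/5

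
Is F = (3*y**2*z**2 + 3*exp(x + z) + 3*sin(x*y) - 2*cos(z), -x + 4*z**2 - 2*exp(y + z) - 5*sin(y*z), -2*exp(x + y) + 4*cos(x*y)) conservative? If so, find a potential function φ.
No, ∇×F = (-4*x*sin(x*y) + 5*y*cos(y*z) - 8*z - 2*exp(x + y) + 2*exp(y + z), 6*y**2*z + 4*y*sin(x*y) + 2*exp(x + y) + 3*exp(x + z) + 2*sin(z), -3*x*cos(x*y) - 6*y*z**2 - 1) ≠ 0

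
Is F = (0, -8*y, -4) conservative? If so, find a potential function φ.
Yes, F is conservative. φ = -4*y**2 - 4*z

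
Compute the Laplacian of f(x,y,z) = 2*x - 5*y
0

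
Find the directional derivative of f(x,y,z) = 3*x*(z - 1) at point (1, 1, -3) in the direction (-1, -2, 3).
3*sqrt(14)/2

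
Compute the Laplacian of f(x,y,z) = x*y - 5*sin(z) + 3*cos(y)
5*sin(z) - 3*cos(y)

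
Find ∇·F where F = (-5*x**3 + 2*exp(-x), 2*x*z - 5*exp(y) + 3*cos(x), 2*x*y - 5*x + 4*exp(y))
-15*x**2 - 5*exp(y) - 2*exp(-x)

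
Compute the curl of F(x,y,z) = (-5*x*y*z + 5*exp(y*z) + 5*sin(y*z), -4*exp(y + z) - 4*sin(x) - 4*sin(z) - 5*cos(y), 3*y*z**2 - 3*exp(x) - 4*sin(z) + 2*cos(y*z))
(3*z**2 - 2*z*sin(y*z) + 4*exp(y + z) + 4*cos(z), -5*x*y + 5*y*exp(y*z) + 5*y*cos(y*z) + 3*exp(x), 5*x*z - 5*z*exp(y*z) - 5*z*cos(y*z) - 4*cos(x))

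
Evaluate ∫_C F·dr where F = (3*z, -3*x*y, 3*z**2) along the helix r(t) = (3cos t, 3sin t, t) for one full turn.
18*pi + 8*pi**3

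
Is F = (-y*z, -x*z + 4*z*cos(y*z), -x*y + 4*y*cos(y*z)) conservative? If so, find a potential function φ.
Yes, F is conservative. φ = -x*y*z + 4*sin(y*z)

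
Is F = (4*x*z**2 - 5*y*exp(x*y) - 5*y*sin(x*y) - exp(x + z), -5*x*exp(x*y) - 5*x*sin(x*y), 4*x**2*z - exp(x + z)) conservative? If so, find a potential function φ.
Yes, F is conservative. φ = 2*x**2*z**2 - 5*exp(x*y) - exp(x + z) + 5*cos(x*y)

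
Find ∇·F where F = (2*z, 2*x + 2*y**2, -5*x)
4*y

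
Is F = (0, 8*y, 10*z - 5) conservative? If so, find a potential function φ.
Yes, F is conservative. φ = 4*y**2 + 5*z**2 - 5*z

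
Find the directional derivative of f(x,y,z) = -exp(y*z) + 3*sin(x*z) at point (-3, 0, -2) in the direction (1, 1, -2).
sqrt(6)*(1 + 6*cos(6))/3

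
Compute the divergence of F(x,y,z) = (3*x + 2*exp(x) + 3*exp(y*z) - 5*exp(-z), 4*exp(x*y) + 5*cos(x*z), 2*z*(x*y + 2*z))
2*x*y + 4*x*exp(x*y) + 8*z + 2*exp(x) + 3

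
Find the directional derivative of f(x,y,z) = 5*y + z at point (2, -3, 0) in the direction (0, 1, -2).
3*sqrt(5)/5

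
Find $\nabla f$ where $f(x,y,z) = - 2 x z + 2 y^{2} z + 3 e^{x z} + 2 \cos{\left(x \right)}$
(3*z*exp(x*z) - 2*z - 2*sin(x), 4*y*z, 3*x*exp(x*z) - 2*x + 2*y**2)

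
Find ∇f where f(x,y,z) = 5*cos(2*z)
(0, 0, -10*sin(2*z))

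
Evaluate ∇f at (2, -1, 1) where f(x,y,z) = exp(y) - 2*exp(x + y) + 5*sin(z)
(-2*E, (1 - 2*exp(2))*exp(-1), 5*cos(1))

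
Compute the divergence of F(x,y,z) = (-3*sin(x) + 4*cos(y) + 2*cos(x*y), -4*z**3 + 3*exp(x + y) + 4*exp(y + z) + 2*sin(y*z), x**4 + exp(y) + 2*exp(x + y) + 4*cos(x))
-2*y*sin(x*y) + 2*z*cos(y*z) + 3*exp(x + y) + 4*exp(y + z) - 3*cos(x)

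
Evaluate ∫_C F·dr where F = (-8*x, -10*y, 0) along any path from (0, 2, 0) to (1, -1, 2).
11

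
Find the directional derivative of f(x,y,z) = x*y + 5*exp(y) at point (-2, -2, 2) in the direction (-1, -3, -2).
sqrt(14)*(-15 + 8*exp(2))*exp(-2)/14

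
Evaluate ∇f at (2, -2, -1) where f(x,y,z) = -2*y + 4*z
(0, -2, 4)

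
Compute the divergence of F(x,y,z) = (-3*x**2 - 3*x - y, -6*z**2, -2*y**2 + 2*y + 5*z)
2 - 6*x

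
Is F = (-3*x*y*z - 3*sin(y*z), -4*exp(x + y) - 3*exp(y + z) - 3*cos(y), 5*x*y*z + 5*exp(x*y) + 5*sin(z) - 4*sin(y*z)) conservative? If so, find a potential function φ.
No, ∇×F = (5*x*z + 5*x*exp(x*y) - 4*z*cos(y*z) + 3*exp(y + z), -y*(3*x + 5*z + 5*exp(x*y) + 3*cos(y*z)), 3*x*z + 3*z*cos(y*z) - 4*exp(x + y)) ≠ 0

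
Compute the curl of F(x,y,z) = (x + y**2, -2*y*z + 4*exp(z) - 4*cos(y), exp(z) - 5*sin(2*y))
(2*y - 4*exp(z) - 10*cos(2*y), 0, -2*y)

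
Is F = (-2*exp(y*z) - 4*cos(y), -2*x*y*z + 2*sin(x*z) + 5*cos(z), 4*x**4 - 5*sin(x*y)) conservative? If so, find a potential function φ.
No, ∇×F = (2*x*y - 5*x*cos(x*y) - 2*x*cos(x*z) + 5*sin(z), -16*x**3 - 2*y*exp(y*z) + 5*y*cos(x*y), -2*y*z + 2*z*exp(y*z) + 2*z*cos(x*z) - 4*sin(y)) ≠ 0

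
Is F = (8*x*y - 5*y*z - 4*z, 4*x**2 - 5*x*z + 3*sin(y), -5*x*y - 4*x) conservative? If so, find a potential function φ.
Yes, F is conservative. φ = 4*x**2*y - 5*x*y*z - 4*x*z - 3*cos(y)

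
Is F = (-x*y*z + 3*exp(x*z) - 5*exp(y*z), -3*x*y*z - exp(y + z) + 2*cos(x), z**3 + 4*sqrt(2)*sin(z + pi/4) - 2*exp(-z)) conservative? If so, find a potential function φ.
No, ∇×F = (3*x*y + exp(y + z), -x*y + 3*x*exp(x*z) - 5*y*exp(y*z), x*z - 3*y*z + 5*z*exp(y*z) - 2*sin(x)) ≠ 0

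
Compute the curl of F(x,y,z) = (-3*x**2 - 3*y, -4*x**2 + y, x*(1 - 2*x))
(0, 4*x - 1, 3 - 8*x)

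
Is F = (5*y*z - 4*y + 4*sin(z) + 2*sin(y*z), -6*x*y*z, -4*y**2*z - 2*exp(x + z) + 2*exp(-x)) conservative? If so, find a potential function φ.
No, ∇×F = (2*y*(3*x - 4*z), 2*y*cos(y*z) + 5*y + 2*exp(x + z) + 4*cos(z) + 2*exp(-x), -6*y*z - 2*z*cos(y*z) - 5*z + 4) ≠ 0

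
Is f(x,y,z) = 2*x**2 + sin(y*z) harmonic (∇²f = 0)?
No, ∇²f = -y**2*sin(y*z) - z**2*sin(y*z) + 4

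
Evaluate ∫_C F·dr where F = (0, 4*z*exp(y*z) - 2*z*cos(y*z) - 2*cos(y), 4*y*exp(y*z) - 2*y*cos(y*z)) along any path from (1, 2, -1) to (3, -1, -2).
-2*sin(2) - 4*exp(-2) + 2*sin(1) + 4*exp(2)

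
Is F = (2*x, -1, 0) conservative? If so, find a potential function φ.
Yes, F is conservative. φ = x**2 - y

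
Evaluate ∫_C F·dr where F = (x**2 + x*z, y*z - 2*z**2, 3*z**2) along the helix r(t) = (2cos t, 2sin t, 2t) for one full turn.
64*pi*(-1 + pi**2)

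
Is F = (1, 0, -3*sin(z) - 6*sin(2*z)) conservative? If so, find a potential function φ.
Yes, F is conservative. φ = x + 3*cos(z) + 3*cos(2*z)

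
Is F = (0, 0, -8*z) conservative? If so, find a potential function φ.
Yes, F is conservative. φ = -4*z**2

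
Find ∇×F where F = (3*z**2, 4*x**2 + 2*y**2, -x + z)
(0, 6*z + 1, 8*x)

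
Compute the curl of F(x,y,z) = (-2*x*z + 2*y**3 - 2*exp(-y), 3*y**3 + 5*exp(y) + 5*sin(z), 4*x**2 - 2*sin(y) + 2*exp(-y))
(-2*cos(y) - 5*cos(z) - 2*exp(-y), -10*x, -6*y**2 - 2*exp(-y))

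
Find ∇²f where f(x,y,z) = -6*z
0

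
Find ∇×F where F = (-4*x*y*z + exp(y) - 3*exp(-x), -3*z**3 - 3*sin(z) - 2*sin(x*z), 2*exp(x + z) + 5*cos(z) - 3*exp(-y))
(2*x*cos(x*z) + 9*z**2 + 3*cos(z) + 3*exp(-y), -4*x*y - 2*exp(x + z), 4*x*z - 2*z*cos(x*z) - exp(y))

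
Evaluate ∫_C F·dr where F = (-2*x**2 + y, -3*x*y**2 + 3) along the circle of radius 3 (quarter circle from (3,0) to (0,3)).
27 - 279*pi/16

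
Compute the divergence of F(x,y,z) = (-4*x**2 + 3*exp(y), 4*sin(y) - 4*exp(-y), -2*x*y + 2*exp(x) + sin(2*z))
-8*x + 4*cos(y) + 2*cos(2*z) + 4*exp(-y)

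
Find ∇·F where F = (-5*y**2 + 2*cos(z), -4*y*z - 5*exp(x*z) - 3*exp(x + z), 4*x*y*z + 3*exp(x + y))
4*x*y - 4*z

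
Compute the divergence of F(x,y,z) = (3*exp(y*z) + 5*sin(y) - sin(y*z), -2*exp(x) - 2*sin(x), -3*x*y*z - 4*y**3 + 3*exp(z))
-3*x*y + 3*exp(z)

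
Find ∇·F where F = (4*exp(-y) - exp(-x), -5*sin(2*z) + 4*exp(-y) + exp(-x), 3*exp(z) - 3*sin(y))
3*exp(z) - 4*exp(-y) + exp(-x)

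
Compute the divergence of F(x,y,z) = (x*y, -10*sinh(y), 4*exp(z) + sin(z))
y + 4*exp(z) + cos(z) - 10*cosh(y)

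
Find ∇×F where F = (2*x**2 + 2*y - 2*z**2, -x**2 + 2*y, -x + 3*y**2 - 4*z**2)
(6*y, 1 - 4*z, -2*x - 2)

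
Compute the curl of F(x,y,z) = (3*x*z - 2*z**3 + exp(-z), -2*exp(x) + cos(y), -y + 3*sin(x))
(-1, 3*x - 6*z**2 - 3*cos(x) - exp(-z), -2*exp(x))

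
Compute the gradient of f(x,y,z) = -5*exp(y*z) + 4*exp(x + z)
(4*exp(x + z), -5*z*exp(y*z), -5*y*exp(y*z) + 4*exp(x + z))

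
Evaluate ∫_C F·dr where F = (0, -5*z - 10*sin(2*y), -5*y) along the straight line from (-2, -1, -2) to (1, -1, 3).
25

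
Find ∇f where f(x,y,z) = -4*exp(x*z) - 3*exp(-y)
(-4*z*exp(x*z), 3*exp(-y), -4*x*exp(x*z))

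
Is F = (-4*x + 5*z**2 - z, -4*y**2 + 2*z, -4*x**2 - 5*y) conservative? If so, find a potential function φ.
No, ∇×F = (-7, 8*x + 10*z - 1, 0) ≠ 0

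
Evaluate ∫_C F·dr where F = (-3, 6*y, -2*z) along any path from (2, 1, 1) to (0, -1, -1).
6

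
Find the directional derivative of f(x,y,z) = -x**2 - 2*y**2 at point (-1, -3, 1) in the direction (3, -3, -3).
-10*sqrt(3)/3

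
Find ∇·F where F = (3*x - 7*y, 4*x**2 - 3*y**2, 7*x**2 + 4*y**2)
3 - 6*y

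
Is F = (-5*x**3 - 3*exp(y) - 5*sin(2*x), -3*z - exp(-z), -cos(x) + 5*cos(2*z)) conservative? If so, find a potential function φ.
No, ∇×F = (3 - exp(-z), -sin(x), 3*exp(y)) ≠ 0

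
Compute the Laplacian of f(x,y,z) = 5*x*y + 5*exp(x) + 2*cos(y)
5*exp(x) - 2*cos(y)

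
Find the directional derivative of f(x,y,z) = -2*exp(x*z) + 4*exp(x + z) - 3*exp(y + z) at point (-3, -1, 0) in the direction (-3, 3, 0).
sqrt(2)*(-3*exp(2) - 4)*exp(-3)/2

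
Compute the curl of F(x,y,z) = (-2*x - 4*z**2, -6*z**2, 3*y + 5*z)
(12*z + 3, -8*z, 0)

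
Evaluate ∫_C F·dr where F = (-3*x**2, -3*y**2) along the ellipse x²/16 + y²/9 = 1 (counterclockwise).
0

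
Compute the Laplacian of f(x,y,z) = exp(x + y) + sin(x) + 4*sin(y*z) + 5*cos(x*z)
-5*x**2*cos(x*z) - 4*y**2*sin(y*z) - 4*z**2*sin(y*z) - 5*z**2*cos(x*z) + 2*exp(x + y) - sin(x)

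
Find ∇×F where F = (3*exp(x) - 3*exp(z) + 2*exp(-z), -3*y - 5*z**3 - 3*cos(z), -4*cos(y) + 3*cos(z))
(15*z**2 + 4*sin(y) - 3*sin(z), -sinh(z) - 5*cosh(z), 0)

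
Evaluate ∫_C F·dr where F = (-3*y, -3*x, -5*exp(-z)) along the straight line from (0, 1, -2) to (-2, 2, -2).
12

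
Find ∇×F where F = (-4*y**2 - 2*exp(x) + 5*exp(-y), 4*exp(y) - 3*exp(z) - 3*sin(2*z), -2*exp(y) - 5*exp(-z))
(-2*exp(y) + 3*exp(z) + 6*cos(2*z), 0, 8*y + 5*exp(-y))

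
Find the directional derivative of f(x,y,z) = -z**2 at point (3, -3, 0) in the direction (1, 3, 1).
0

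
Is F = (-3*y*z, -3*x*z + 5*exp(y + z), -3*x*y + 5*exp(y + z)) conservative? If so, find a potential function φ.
Yes, F is conservative. φ = -3*x*y*z + 5*exp(y + z)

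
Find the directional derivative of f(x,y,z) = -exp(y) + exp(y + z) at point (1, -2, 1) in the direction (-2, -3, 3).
3*sqrt(22)*exp(-2)/22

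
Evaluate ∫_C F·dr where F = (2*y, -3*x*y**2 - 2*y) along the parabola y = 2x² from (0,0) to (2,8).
-19552/21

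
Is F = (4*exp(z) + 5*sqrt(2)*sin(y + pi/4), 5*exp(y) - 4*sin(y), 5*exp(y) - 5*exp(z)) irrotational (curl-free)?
No, ∇×F = (5*exp(y), 4*exp(z), -5*sqrt(2)*cos(y + pi/4))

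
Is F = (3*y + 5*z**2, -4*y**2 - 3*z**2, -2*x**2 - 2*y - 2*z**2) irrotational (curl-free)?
No, ∇×F = (6*z - 2, 4*x + 10*z, -3)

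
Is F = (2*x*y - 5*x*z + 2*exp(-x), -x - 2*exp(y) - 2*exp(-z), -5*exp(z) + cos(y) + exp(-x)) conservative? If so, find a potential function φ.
No, ∇×F = (-sin(y) - 2*exp(-z), -5*x + exp(-x), -2*x - 1) ≠ 0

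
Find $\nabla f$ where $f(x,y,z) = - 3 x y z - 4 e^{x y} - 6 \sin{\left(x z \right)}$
(-3*y*z - 4*y*exp(x*y) - 6*z*cos(x*z), x*(-3*z - 4*exp(x*y)), -3*x*(y + 2*cos(x*z)))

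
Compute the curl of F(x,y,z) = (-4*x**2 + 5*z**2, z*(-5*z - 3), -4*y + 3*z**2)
(10*z - 1, 10*z, 0)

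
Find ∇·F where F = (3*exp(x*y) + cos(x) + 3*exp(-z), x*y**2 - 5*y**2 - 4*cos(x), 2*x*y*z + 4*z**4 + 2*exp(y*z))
4*x*y + 3*y*exp(x*y) + 2*y*exp(y*z) - 10*y + 16*z**3 - sin(x)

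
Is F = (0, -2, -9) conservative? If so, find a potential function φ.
Yes, F is conservative. φ = -2*y - 9*z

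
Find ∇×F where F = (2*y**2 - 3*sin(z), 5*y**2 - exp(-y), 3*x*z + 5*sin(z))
(0, -3*z - 3*cos(z), -4*y)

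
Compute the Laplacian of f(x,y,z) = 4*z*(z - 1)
8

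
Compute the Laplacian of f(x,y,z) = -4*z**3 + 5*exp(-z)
-24*z + 5*exp(-z)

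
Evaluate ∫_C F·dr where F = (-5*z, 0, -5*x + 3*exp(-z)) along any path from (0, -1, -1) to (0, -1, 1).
6*sinh(1)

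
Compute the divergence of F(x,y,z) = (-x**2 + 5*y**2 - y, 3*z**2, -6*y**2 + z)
1 - 2*x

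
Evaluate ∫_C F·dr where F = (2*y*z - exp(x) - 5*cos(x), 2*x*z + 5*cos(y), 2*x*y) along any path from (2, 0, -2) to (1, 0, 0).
-5*sin(1) - E + 5*sin(2) + exp(2)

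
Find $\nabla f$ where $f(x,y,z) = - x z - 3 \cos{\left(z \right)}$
(-z, 0, -x + 3*sin(z))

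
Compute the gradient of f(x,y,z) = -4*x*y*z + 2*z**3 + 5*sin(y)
(-4*y*z, -4*x*z + 5*cos(y), -4*x*y + 6*z**2)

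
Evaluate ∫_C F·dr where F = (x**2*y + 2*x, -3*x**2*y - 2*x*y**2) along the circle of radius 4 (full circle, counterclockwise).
-192*pi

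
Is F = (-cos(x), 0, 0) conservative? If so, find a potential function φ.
Yes, F is conservative. φ = -sin(x)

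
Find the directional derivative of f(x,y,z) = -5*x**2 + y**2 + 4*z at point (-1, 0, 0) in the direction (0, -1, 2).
8*sqrt(5)/5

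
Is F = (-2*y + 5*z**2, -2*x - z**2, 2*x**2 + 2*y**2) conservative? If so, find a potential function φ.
No, ∇×F = (4*y + 2*z, -4*x + 10*z, 0) ≠ 0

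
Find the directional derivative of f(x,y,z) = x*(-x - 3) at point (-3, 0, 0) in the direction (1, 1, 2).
sqrt(6)/2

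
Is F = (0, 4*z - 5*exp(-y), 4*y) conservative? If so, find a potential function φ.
Yes, F is conservative. φ = 4*y*z + 5*exp(-y)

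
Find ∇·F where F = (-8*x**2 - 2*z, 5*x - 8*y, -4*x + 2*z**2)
-16*x + 4*z - 8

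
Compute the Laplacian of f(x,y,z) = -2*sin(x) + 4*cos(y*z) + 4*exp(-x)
2*(-2*(y**2 + z**2)*exp(x)*cos(y*z) + exp(x)*sin(x) + 2)*exp(-x)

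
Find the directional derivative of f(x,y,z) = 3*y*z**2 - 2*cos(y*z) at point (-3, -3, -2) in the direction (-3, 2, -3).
sqrt(22)*(-42 + 5*sin(6))/11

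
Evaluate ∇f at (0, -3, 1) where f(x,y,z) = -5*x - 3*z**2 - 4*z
(-5, 0, -10)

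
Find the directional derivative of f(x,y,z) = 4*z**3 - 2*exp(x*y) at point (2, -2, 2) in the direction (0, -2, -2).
sqrt(2)*(2 - 24*exp(4))*exp(-4)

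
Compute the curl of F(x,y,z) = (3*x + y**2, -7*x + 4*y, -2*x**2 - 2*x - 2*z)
(0, 4*x + 2, -2*y - 7)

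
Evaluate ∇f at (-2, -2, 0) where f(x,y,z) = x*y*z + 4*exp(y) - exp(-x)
(exp(2), 4*exp(-2), 4)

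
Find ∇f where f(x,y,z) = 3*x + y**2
(3, 2*y, 0)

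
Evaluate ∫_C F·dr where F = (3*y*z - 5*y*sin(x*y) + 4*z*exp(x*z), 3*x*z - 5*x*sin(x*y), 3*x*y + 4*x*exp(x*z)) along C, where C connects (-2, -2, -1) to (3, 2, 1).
-4*exp(2) - 5*cos(4) + 5*cos(6) + 30 + 4*exp(3)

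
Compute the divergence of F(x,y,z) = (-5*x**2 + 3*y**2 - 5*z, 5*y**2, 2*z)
-10*x + 10*y + 2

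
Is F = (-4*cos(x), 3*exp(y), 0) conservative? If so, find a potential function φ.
Yes, F is conservative. φ = 3*exp(y) - 4*sin(x)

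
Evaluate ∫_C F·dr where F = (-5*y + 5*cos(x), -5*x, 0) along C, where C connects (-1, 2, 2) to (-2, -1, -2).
-20 - 5*sin(2) + 5*sin(1)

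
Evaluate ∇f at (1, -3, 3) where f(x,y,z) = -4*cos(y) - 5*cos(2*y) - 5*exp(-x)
(5*exp(-1), -4*sin(3) - 10*sin(6), 0)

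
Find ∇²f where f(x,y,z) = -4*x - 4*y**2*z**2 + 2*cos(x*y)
-2*x**2*cos(x*y) - 2*y**2*cos(x*y) - 8*y**2 - 8*z**2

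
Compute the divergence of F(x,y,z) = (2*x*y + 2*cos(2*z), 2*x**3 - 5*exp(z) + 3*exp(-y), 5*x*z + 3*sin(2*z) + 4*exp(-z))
5*x + 2*y + 6*cos(2*z) - 4*exp(-z) - 3*exp(-y)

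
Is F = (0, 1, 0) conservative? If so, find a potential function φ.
Yes, F is conservative. φ = y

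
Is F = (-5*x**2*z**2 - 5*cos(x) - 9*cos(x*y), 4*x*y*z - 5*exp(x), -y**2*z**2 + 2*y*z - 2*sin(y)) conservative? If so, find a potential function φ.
No, ∇×F = (-4*x*y - 2*y*z**2 + 2*z - 2*cos(y), -10*x**2*z, -9*x*sin(x*y) + 4*y*z - 5*exp(x)) ≠ 0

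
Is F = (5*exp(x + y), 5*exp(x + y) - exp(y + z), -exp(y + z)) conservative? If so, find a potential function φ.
Yes, F is conservative. φ = 5*exp(x + y) - exp(y + z)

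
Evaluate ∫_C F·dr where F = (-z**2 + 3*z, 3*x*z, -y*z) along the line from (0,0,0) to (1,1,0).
0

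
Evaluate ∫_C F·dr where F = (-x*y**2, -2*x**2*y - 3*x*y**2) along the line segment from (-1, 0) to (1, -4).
64/3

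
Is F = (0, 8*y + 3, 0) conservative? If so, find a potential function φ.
Yes, F is conservative. φ = y*(4*y + 3)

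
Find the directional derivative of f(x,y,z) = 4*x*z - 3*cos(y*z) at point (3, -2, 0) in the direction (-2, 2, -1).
-4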